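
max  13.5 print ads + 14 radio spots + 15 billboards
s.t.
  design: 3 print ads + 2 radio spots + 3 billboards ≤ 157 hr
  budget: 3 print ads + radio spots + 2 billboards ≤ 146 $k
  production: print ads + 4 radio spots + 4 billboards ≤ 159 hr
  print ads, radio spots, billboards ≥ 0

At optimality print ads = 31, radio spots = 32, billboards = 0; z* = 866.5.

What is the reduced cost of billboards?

Binding: design and production. Non-binding: budget (21 unused).
By complementary slackness, y = 0 for the non-binding constraint.
The binding rows give the dual system: 3·y_design + 1·y_production = 13.5 and 2·y_design + 4·y_production = 14.
This yields shadow prices y_design = 4, y_production = 1.5.
Reduced cost of billboards: c₃ − yᵀa₃ = 15 − (4·3 + 1.5·4) = 15 − 18 = -3.

-3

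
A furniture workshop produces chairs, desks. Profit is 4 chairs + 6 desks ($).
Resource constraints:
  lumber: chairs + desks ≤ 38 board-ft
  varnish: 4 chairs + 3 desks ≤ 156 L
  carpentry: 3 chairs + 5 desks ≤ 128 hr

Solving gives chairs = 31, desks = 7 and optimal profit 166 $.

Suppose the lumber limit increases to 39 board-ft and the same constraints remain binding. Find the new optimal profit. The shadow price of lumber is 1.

Δb = 1, so new z* = 166 + (1)·(1) = 166 + 1 = 167.

167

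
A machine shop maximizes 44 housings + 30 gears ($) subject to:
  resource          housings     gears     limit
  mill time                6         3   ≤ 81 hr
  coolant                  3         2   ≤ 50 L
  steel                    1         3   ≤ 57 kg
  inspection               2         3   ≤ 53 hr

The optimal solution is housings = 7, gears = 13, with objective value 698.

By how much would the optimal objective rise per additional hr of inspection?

4

Check each constraint at x*: mill time 81/81 (tight); coolant 47/50 (slack 3); steel 46/57 (slack 11); inspection 53/53 (tight).
Slack constraints have shadow price 0 (complementary slackness).
From A_Bᵀ y = c: 6·y_mill time + 2·y_inspection = 44; 3·y_mill time + 3·y_inspection = 30.
This yields shadow prices y_mill time = 6, y_inspection = 4.
Shadow price of inspection = 4.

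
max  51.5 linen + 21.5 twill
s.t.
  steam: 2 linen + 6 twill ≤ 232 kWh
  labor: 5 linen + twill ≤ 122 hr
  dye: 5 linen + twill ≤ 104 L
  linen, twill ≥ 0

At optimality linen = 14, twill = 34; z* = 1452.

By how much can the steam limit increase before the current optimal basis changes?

Binding constraints: steam, dye. The basis is B = [[2,6],[5,1]] with det -28.
Per unit increase in steam, x* moves by d = (-0.0357, 0.1786).
The basis stays optimal until linen reaches 0; allowable increase = 392 kWh.

392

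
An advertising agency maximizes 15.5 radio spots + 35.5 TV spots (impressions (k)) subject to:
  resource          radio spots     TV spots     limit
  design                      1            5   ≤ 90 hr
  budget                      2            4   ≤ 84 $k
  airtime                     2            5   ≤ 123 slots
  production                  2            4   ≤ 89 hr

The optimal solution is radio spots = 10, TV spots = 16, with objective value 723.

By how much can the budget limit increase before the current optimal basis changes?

5

Binding constraints: design, budget. The basis is B = [[1,5],[2,4]] with det -6.
Per unit increase in budget, x* moves by d = (0.8333, -0.1667).
The basis stays optimal until production becomes binding; allowable increase = 5 $k.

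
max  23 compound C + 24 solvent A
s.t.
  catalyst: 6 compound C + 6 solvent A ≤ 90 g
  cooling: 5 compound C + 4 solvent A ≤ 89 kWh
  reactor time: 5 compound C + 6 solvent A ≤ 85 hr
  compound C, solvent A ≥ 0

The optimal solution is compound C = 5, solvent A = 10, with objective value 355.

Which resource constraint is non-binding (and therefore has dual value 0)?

cooling

catalyst: 90/90 (binding)
cooling: 65/89 (slack 24)
reactor time: 85/85 (binding)
By complementary slackness, a constraint with positive slack has shadow price 0 → cooling.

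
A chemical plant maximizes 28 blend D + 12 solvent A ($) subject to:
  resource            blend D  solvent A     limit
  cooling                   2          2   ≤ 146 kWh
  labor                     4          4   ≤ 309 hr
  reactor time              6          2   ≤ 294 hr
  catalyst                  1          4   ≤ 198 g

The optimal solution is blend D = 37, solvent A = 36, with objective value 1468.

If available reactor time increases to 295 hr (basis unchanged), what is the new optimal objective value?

1472

At the optimum: cooling uses 146 of 146 (binding); labor uses 292 of 309 (slack = 17); reactor time uses 294 of 294 (binding); catalyst uses 181 of 198 (slack = 17).
By complementary slackness, y = 0 for the non-binding constraints.
Dual feasibility on the basic columns requires 2·y_cooling + 6·y_reactor time = 28, 2·y_cooling + 2·y_reactor time = 12.
This yields shadow prices y_cooling = 2, y_reactor time = 4.
Δz = y_reactor time·Δb = 4 × (1) = 4, so new z* = 1468 + 4 = 1472.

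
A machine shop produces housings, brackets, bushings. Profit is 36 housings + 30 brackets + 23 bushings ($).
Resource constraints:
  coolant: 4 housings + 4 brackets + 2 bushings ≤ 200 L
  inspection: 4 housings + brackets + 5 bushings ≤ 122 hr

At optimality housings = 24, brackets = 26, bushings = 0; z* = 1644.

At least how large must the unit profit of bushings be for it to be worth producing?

Both coolant and inspection are binding at x*.
Dual feasibility on the basic columns requires 4·y_coolant + 4·y_inspection = 36, 4·y_coolant + 1·y_inspection = 30.
→ y_coolant = 7 and y_inspection = 2.
bushings enters the basis when its profit ≥ yᵀa₃ = 7·2 + 2·5 = 24.

24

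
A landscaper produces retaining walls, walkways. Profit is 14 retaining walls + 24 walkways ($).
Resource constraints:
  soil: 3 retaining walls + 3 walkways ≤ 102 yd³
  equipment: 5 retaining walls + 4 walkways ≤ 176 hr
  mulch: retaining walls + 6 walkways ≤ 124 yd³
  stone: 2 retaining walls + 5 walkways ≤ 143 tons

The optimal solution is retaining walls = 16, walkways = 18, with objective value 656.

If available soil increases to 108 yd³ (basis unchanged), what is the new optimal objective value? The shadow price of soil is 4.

680

Δb = 6, so new z* = 656 + (4)·(6) = 656 + 24 = 680.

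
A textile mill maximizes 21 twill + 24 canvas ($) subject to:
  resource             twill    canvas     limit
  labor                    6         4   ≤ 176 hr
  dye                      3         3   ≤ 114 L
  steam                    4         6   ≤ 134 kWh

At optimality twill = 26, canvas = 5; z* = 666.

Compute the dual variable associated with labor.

1.5

At the optimum: labor uses 176 of 176 (binding); dye uses 93 of 114 (slack = 21); steam uses 134 of 134 (binding).
Since dye is not tight, its dual is 0.
Dual feasibility on the basic columns requires 6·y_labor + 4·y_steam = 21, 4·y_labor + 6·y_steam = 24.
Solving: y_labor = 1.5, y_steam = 3.
Shadow price of labor = 1.5.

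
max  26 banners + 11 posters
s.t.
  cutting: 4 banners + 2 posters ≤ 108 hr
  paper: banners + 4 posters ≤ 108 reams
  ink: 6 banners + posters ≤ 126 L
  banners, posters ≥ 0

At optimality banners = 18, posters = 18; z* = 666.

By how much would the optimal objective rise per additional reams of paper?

0

Binding: cutting and ink. Non-binding: paper (18 unused).
Since paper is not tight, its dual is 0.
From A_Bᵀ y = c: 4·y_cutting + 6·y_ink = 26; 2·y_cutting + 1·y_ink = 11.
This yields shadow prices y_cutting = 5, y_ink = 1.
Shadow price of paper = 0.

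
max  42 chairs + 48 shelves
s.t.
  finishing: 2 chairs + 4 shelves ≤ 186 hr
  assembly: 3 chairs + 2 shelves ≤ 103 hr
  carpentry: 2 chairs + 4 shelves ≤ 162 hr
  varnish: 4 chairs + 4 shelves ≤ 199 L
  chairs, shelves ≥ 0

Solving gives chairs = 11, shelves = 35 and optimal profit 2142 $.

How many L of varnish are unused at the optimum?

varnish used = 4·11 + 4·35 = 184; slack = 199 − 184 = 15.

15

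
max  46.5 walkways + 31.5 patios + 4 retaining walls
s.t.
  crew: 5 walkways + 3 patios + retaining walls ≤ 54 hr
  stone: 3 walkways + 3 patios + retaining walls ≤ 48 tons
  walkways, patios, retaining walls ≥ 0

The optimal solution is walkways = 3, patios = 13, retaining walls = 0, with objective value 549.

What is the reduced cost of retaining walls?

Check each constraint at x*: crew 54/54 (tight); stone 48/48 (tight).
The binding rows give the dual system: 5·y_crew + 3·y_stone = 46.5 and 3·y_crew + 3·y_stone = 31.5.
Solving: y_crew = 7.5, y_stone = 3.
Reduced cost of retaining walls: c₃ − yᵀa₃ = 4 − (7.5·1 + 3·1) = 4 − 10.5 = -6.5.

-6.5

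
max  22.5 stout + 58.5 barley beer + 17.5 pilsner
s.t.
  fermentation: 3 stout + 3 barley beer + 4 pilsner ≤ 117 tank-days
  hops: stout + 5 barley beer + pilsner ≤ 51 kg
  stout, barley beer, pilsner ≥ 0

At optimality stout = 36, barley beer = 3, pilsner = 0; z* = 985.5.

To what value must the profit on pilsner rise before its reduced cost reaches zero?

Check each constraint at x*: fermentation 117/117 (tight); hops 51/51 (tight).
Dual feasibility on the basic columns requires 3·y_fermentation + 1·y_hops = 22.5, 3·y_fermentation + 5·y_hops = 58.5.
Solving: y_fermentation = 4.5, y_hops = 9.
pilsner enters the basis when its profit ≥ yᵀa₃ = 4.5·4 + 9·1 = 27.

27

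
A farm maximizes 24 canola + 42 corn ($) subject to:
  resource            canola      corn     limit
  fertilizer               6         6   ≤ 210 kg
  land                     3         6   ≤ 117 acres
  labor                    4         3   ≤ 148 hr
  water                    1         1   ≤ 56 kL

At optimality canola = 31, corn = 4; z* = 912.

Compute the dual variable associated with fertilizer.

1

At the optimum: fertilizer uses 210 of 210 (binding); land uses 117 of 117 (binding); labor uses 136 of 148 (slack = 12); water uses 35 of 56 (slack = 21).
Since labor, water are not tight, their duals are 0.
From A_Bᵀ y = c: 6·y_fertilizer + 3·y_land = 24; 6·y_fertilizer + 6·y_land = 42.
This yields shadow prices y_fertilizer = 1, y_land = 6.
Shadow price of fertilizer = 1.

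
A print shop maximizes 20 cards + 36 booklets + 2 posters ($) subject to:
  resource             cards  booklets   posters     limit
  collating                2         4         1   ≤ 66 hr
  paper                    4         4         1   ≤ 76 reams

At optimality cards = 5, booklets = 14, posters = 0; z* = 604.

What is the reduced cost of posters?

Both collating and paper are binding at x*.
From A_Bᵀ y = c: 2·y_collating + 4·y_paper = 20; 4·y_collating + 4·y_paper = 36.
Solving: y_collating = 8, y_paper = 1.
Reduced cost of posters: c₃ − yᵀa₃ = 2 − (8·1 + 1·1) = 2 − 9 = -7.

-7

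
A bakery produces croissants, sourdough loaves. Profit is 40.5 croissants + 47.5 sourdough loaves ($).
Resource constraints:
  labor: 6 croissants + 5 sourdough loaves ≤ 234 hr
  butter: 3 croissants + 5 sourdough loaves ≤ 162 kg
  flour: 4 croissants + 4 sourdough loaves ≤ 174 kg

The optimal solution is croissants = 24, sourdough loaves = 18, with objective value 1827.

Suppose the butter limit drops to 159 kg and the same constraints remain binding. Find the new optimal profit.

1810.5

At the optimum: labor uses 234 of 234 (binding); butter uses 162 of 162 (binding); flour uses 168 of 174 (slack = 6).
Since flour is not tight, its dual is 0.
The binding rows give the dual system: 6·y_labor + 3·y_butter = 40.5 and 5·y_labor + 5·y_butter = 47.5.
This yields shadow prices y_labor = 4, y_butter = 5.5.
Δz = y_butter·Δb = 5.5 × (-3) = -16.5, so new z* = 1827 − 16.5 = 1810.5.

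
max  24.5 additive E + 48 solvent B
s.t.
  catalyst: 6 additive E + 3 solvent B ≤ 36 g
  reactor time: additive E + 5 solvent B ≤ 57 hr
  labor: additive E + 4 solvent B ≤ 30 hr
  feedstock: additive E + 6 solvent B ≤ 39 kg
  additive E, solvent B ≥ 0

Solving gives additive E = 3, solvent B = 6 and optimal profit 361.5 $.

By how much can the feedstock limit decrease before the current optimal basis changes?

Binding constraints: catalyst, feedstock. The basis is B = [[6,3],[1,6]] with det 33.
Per unit decrease in feedstock, x* moves by d = (0.0909, -0.1818).
The basis stays optimal until solvent B reaches 0; allowable decrease = 33 kg.

33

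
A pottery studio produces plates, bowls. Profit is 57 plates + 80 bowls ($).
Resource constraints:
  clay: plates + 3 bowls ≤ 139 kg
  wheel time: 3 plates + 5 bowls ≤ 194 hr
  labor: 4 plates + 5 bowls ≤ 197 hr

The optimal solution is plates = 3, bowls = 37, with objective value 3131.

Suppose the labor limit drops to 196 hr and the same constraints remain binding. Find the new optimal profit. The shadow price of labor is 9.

3122

Δb = -1, so new z* = 3131 + (9)·(-1) = 3131 − 9 = 3122.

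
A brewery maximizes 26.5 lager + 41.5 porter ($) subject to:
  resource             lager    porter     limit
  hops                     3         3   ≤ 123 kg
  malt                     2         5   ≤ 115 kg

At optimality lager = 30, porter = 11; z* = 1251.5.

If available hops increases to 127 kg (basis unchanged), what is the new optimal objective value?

1273.5

At the optimum: hops uses 123 of 123 (binding); malt uses 115 of 115 (binding).
The binding rows give the dual system: 3·y_hops + 2·y_malt = 26.5 and 3·y_hops + 5·y_malt = 41.5.
→ y_hops = 5.5 and y_malt = 5.
Δz = y_hops·Δb = 5.5 × (4) = 22, so new z* = 1251.5 + 22 = 1273.5.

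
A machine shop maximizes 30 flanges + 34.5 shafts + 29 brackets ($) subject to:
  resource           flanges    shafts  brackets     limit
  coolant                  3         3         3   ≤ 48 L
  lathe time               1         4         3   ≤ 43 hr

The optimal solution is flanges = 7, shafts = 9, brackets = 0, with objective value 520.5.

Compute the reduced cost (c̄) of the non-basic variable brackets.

Check each constraint at x*: coolant 48/48 (tight); lathe time 43/43 (tight).
From A_Bᵀ y = c: 3·y_coolant + 1·y_lathe time = 30; 3·y_coolant + 4·y_lathe time = 34.5.
→ y_coolant = 9.5 and y_lathe time = 1.5.
Reduced cost of brackets: c₃ − yᵀa₃ = 29 − (9.5·3 + 1.5·3) = 29 − 33 = -4.

-4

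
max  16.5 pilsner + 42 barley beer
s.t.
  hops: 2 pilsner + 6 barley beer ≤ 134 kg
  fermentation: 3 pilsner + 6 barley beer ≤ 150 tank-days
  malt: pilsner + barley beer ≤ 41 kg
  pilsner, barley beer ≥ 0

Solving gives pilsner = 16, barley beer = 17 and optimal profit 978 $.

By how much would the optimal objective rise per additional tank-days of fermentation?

Check each constraint at x*: hops 134/134 (tight); fermentation 150/150 (tight); malt 33/41 (slack 8).
Slack constraints have shadow price 0 (complementary slackness).
The binding rows give the dual system: 2·y_hops + 3·y_fermentation = 16.5 and 6·y_hops + 6·y_fermentation = 42.
This yields shadow prices y_hops = 4.5, y_fermentation = 2.5.
Shadow price of fermentation = 2.5.

2.5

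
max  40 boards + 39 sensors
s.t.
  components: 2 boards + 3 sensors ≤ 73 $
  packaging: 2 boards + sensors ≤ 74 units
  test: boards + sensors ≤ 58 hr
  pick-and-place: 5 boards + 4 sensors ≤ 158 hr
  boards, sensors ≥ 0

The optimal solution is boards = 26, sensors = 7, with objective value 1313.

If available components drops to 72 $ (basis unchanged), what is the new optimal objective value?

1308

At the optimum: components uses 73 of 73 (binding); packaging uses 59 of 74 (slack = 15); test uses 33 of 58 (slack = 25); pick-and-place uses 158 of 158 (binding).
By complementary slackness, y = 0 for the non-binding constraints.
From A_Bᵀ y = c: 2·y_components + 5·y_pick-and-place = 40; 3·y_components + 4·y_pick-and-place = 39.
This yields shadow prices y_components = 5, y_pick-and-place = 6.
Δz = y_components·Δb = 5 × (-1) = -5, so new z* = 1313 − 5 = 1308.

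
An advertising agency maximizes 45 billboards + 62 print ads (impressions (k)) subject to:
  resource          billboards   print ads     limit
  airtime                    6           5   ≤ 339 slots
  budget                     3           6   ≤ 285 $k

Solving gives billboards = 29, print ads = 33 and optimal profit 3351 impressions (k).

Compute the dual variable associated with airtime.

Check each constraint at x*: airtime 339/339 (tight); budget 285/285 (tight).
From A_Bᵀ y = c: 6·y_airtime + 3·y_budget = 45; 5·y_airtime + 6·y_budget = 62.
Solving: y_airtime = 4, y_budget = 7.
Shadow price of airtime = 4.

4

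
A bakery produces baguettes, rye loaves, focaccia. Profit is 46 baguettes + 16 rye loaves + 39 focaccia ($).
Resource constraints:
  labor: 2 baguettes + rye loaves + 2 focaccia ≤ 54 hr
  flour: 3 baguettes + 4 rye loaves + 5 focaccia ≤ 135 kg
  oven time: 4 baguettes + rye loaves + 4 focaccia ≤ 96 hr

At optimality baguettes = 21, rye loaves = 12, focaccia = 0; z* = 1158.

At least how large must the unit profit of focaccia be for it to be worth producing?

Check each constraint at x*: labor 54/54 (tight); flour 111/135 (slack 24); oven time 96/96 (tight).
Since flour is not tight, its dual is 0.
From A_Bᵀ y = c: 2·y_labor + 4·y_oven time = 46; 1·y_labor + 1·y_oven time = 16.
→ y_labor = 9 and y_oven time = 7.
focaccia enters the basis when its profit ≥ yᵀa₃ = 9·2 + 7·4 = 46.

46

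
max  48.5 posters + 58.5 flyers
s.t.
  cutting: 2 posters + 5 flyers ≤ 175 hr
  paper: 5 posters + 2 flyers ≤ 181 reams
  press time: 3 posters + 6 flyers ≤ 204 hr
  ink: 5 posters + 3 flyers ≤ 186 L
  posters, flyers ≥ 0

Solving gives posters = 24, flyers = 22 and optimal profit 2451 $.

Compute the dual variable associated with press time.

Check each constraint at x*: cutting 158/175 (slack 17); paper 164/181 (slack 17); press time 204/204 (tight); ink 186/186 (tight).
Since cutting, paper are not tight, their duals are 0.
The binding rows give the dual system: 3·y_press time + 5·y_ink = 48.5 and 6·y_press time + 3·y_ink = 58.5.
Solving: y_press time = 7, y_ink = 5.5.
Shadow price of press time = 7.

7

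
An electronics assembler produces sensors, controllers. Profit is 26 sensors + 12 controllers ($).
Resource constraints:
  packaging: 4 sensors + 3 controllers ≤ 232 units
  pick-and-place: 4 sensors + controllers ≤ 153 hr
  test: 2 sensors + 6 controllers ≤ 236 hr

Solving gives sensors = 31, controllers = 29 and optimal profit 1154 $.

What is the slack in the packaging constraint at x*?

packaging used = 4·31 + 3·29 = 211; slack = 232 − 211 = 21.

21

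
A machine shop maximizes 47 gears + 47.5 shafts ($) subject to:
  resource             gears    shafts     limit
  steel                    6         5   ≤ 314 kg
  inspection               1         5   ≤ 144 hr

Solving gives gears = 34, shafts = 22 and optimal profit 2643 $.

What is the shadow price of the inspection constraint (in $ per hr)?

2

Check each constraint at x*: steel 314/314 (tight); inspection 144/144 (tight).
Dual feasibility on the basic columns requires 6·y_steel + 1·y_inspection = 47, 5·y_steel + 5·y_inspection = 47.5.
Solving: y_steel = 7.5, y_inspection = 2.
Shadow price of inspection = 2.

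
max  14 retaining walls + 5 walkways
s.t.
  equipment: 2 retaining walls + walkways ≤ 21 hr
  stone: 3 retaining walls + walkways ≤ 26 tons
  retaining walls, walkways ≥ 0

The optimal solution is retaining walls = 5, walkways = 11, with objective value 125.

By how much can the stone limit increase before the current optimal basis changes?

Binding constraints: equipment, stone. The basis is B = [[2,1],[3,1]] with det -1.
Per unit increase in stone, x* moves by d = (1, -2).
The basis stays optimal until walkways reaches 0; allowable increase = 5.5 tons.

5.5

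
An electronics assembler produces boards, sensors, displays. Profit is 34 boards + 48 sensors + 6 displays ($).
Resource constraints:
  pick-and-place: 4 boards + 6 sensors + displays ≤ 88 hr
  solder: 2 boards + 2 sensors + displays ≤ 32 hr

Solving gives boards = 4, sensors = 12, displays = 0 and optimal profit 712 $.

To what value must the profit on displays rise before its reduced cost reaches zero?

Both pick-and-place and solder are binding at x*.
From A_Bᵀ y = c: 4·y_pick-and-place + 2·y_solder = 34; 6·y_pick-and-place + 2·y_solder = 48.
→ y_pick-and-place = 7 and y_solder = 3.
displays enters the basis when its profit ≥ yᵀa₃ = 7·1 + 3·1 = 10.

10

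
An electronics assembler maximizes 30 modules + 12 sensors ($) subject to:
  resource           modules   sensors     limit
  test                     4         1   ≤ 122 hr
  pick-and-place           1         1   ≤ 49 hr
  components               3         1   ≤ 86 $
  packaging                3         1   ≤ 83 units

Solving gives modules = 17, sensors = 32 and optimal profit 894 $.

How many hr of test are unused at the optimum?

22

test used = 4·17 + 1·32 = 100; slack = 122 − 100 = 22.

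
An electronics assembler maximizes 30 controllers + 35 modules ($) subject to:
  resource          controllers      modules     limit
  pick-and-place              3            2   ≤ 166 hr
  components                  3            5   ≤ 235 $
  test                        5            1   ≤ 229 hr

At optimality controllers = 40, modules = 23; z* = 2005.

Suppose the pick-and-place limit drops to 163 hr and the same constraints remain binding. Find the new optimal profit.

Check each constraint at x*: pick-and-place 166/166 (tight); components 235/235 (tight); test 223/229 (slack 6).
Slack constraints have shadow price 0 (complementary slackness).
Dual feasibility on the basic columns requires 3·y_pick-and-place + 3·y_components = 30, 2·y_pick-and-place + 5·y_components = 35.
→ y_pick-and-place = 5 and y_components = 5.
Δz = y_pick-and-place·Δb = 5 × (-3) = -15, so new z* = 2005 − 15 = 1990.

1990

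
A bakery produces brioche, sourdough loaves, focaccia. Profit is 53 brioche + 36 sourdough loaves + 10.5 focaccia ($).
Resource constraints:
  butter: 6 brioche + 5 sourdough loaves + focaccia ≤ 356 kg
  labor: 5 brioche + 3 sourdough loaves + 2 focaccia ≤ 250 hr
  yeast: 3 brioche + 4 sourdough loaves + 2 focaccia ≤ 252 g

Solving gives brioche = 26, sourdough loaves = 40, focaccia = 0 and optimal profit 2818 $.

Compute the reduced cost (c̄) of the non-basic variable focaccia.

-6.5

Binding: butter and labor. Non-binding: yeast (14 unused).
By complementary slackness, y = 0 for the non-binding constraint.
Dual feasibility on the basic columns requires 6·y_butter + 5·y_labor = 53, 5·y_butter + 3·y_labor = 36.
→ y_butter = 3 and y_labor = 7.
Reduced cost of focaccia: c₃ − yᵀa₃ = 10.5 − (3·1 + 7·2) = 10.5 − 17 = -6.5.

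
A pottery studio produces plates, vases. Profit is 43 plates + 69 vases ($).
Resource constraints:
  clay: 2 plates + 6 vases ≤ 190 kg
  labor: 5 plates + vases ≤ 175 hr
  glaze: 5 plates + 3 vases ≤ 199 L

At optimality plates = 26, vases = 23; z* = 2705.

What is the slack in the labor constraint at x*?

labor used = 5·26 + 1·23 = 153; slack = 175 − 153 = 22.

22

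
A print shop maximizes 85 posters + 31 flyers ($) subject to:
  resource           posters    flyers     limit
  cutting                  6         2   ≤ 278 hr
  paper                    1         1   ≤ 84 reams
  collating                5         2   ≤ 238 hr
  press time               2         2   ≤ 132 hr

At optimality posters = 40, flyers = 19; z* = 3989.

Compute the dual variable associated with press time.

Check each constraint at x*: cutting 278/278 (tight); paper 59/84 (slack 25); collating 238/238 (tight); press time 118/132 (slack 14).
Slack constraints have shadow price 0 (complementary slackness).
From A_Bᵀ y = c: 6·y_cutting + 5·y_collating = 85; 2·y_cutting + 2·y_collating = 31.
→ y_cutting = 7.5 and y_collating = 8.
Shadow price of press time = 0.

0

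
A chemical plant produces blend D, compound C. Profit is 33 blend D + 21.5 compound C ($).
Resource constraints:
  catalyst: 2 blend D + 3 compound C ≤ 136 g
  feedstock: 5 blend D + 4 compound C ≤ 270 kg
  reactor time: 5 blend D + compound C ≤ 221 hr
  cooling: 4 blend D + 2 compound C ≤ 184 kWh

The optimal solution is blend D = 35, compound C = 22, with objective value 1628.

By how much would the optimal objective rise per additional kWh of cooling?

Binding: catalyst and cooling. Non-binding: feedstock (7 unused), reactor time (24 unused).
Slack constraints have shadow price 0 (complementary slackness).
The binding rows give the dual system: 2·y_catalyst + 4·y_cooling = 33 and 3·y_catalyst + 2·y_cooling = 21.5.
Solving: y_catalyst = 2.5, y_cooling = 7.
Shadow price of cooling = 7.

7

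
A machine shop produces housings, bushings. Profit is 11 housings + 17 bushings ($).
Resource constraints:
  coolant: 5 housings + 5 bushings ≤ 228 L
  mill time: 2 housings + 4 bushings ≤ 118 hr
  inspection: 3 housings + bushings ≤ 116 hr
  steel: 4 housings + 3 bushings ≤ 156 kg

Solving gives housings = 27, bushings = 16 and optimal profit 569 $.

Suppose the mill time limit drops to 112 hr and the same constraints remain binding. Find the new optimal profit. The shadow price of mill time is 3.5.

Δb = -6, so new z* = 569 + (3.5)·(-6) = 569 − 21 = 548.

548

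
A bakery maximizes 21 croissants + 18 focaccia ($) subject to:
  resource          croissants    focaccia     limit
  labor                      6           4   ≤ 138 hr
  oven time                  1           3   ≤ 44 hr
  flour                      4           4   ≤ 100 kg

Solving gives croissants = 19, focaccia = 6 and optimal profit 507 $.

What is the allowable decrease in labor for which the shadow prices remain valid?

Binding constraints: labor, flour. The basis is B = [[6,4],[4,4]] with det 8.
Per unit decrease in labor, x* moves by d = (-0.5, 0.5).
The basis stays optimal until oven time becomes binding; allowable decrease = 7 hr.

7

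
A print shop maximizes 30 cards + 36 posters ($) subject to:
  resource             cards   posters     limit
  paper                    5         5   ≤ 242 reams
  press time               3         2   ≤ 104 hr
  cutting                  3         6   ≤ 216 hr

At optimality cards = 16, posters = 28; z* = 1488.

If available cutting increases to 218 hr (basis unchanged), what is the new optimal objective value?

1496

Check each constraint at x*: paper 220/242 (slack 22); press time 104/104 (tight); cutting 216/216 (tight).
By complementary slackness, y = 0 for the non-binding constraint.
Dual feasibility on the basic columns requires 3·y_press time + 3·y_cutting = 30, 2·y_press time + 6·y_cutting = 36.
→ y_press time = 6 and y_cutting = 4.
Δz = y_cutting·Δb = 4 × (2) = 8, so new z* = 1488 + 8 = 1496.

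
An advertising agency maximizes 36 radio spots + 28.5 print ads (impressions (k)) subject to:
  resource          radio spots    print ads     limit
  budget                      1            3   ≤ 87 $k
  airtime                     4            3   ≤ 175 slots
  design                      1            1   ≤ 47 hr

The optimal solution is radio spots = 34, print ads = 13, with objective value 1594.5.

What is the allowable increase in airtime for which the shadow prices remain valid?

Binding constraints: airtime, design. The basis is B = [[4,3],[1,1]] with det 1.
Per unit increase in airtime, x* moves by d = (1, -1).
The basis stays optimal until print ads reaches 0; allowable increase = 13 slots.

13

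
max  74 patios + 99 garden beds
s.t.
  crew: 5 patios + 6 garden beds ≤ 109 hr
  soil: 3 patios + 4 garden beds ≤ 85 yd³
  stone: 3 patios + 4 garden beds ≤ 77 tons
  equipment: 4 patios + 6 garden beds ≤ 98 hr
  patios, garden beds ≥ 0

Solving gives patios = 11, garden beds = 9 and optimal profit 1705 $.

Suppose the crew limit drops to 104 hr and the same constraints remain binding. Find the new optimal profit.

Check each constraint at x*: crew 109/109 (tight); soil 69/85 (slack 16); stone 69/77 (slack 8); equipment 98/98 (tight).
By complementary slackness, y = 0 for the non-binding constraints.
The binding rows give the dual system: 5·y_crew + 4·y_equipment = 74 and 6·y_crew + 6·y_equipment = 99.
This yields shadow prices y_crew = 8, y_equipment = 8.5.
Δz = y_crew·Δb = 8 × (-5) = -40, so new z* = 1705 − 40 = 1665.

1665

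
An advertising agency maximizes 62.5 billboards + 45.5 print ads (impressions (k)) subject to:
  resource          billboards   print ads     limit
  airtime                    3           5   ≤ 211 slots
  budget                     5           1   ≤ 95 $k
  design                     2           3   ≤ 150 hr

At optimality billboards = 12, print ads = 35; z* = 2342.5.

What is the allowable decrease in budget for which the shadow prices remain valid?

Binding constraints: airtime, budget. The basis is B = [[3,5],[5,1]] with det -22.
Per unit decrease in budget, x* moves by d = (-0.2273, 0.1364).
The basis stays optimal until billboards reaches 0; allowable decrease = 52.8 $k.

52.8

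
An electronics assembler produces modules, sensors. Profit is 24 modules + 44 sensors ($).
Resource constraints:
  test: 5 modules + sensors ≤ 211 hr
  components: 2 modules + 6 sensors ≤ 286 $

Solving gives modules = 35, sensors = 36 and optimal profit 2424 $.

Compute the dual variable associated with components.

7

Check each constraint at x*: test 211/211 (tight); components 286/286 (tight).
From A_Bᵀ y = c: 5·y_test + 2·y_components = 24; 1·y_test + 6·y_components = 44.
Solving: y_test = 2, y_components = 7.
Shadow price of components = 7.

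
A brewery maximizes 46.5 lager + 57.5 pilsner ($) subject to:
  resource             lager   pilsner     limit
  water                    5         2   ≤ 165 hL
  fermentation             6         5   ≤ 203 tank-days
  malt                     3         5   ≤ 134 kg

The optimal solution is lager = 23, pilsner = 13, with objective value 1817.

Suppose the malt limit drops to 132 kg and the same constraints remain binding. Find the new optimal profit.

At the optimum: water uses 141 of 165 (slack = 24); fermentation uses 203 of 203 (binding); malt uses 134 of 134 (binding).
Slack constraints have shadow price 0 (complementary slackness).
Dual feasibility on the basic columns requires 6·y_fermentation + 3·y_malt = 46.5, 5·y_fermentation + 5·y_malt = 57.5.
This yields shadow prices y_fermentation = 4, y_malt = 7.5.
Δz = y_malt·Δb = 7.5 × (-2) = -15, so new z* = 1817 − 15 = 1802.

1802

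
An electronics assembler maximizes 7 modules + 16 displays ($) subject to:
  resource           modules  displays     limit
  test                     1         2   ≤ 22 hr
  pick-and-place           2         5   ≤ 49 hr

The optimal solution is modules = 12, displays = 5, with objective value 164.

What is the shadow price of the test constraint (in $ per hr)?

3

At the optimum: test uses 22 of 22 (binding); pick-and-place uses 49 of 49 (binding).
From A_Bᵀ y = c: 1·y_test + 2·y_pick-and-place = 7; 2·y_test + 5·y_pick-and-place = 16.
Solving: y_test = 3, y_pick-and-place = 2.
Shadow price of test = 3.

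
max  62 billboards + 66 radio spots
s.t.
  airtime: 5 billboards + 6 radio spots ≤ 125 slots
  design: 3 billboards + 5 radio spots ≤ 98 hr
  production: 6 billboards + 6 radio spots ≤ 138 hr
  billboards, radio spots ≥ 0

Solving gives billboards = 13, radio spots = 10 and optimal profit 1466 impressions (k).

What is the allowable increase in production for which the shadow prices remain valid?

12

Binding constraints: airtime, production. The basis is B = [[5,6],[6,6]] with det -6.
Per unit increase in production, x* moves by d = (1, -0.8333).
The basis stays optimal until radio spots reaches 0; allowable increase = 12 hr.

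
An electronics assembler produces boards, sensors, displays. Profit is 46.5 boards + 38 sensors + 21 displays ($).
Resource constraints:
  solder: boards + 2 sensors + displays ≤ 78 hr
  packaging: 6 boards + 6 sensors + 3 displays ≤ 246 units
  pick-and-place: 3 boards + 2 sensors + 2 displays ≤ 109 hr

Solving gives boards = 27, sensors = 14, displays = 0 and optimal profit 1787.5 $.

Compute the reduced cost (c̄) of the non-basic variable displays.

At the optimum: solder uses 55 of 78 (slack = 23); packaging uses 246 of 246 (binding); pick-and-place uses 109 of 109 (binding).
Slack constraints have shadow price 0 (complementary slackness).
From A_Bᵀ y = c: 6·y_packaging + 3·y_pick-and-place = 46.5; 6·y_packaging + 2·y_pick-and-place = 38.
This yields shadow prices y_packaging = 3.5, y_pick-and-place = 8.5.
Reduced cost of displays: c₃ − yᵀa₃ = 21 − (3.5·3 + 8.5·2) = 21 − 27.5 = -6.5.

-6.5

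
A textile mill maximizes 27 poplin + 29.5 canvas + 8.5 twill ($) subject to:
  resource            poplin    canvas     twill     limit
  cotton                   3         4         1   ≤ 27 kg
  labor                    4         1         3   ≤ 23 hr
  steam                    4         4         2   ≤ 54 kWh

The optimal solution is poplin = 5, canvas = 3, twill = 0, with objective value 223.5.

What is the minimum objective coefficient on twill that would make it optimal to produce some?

Check each constraint at x*: cotton 27/27 (tight); labor 23/23 (tight); steam 32/54 (slack 22).
By complementary slackness, y = 0 for the non-binding constraint.
From A_Bᵀ y = c: 3·y_cotton + 4·y_labor = 27; 4·y_cotton + 1·y_labor = 29.5.
This yields shadow prices y_cotton = 7, y_labor = 1.5.
twill enters the basis when its profit ≥ yᵀa₃ = 7·1 + 1.5·3 = 11.5.

11.5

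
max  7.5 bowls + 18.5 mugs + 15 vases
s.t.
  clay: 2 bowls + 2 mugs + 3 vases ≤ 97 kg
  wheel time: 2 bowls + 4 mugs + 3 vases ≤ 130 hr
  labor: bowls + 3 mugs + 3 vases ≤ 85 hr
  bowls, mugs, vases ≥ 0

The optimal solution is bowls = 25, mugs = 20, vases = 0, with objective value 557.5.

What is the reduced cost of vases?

-1.5

Binding: wheel time and labor. Non-binding: clay (7 unused).
Slack constraints have shadow price 0 (complementary slackness).
Dual feasibility on the basic columns requires 2·y_wheel time + 1·y_labor = 7.5, 4·y_wheel time + 3·y_labor = 18.5.
Solving: y_wheel time = 2, y_labor = 3.5.
Reduced cost of vases: c₃ − yᵀa₃ = 15 − (2·3 + 3.5·3) = 15 − 16.5 = -1.5.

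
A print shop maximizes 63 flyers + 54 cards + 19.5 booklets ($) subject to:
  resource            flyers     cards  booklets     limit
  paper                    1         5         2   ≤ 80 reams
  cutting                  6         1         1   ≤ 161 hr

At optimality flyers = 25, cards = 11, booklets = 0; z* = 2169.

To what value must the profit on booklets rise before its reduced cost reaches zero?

Both paper and cutting are binding at x*.
From A_Bᵀ y = c: 1·y_paper + 6·y_cutting = 63; 5·y_paper + 1·y_cutting = 54.
→ y_paper = 9 and y_cutting = 9.
booklets enters the basis when its profit ≥ yᵀa₃ = 9·2 + 9·1 = 27.

27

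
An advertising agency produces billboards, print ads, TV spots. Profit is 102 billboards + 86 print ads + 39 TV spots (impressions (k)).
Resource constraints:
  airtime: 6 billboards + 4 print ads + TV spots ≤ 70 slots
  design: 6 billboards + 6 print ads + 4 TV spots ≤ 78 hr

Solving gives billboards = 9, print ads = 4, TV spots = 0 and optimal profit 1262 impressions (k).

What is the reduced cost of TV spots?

At the optimum: airtime uses 70 of 70 (binding); design uses 78 of 78 (binding).
The binding rows give the dual system: 6·y_airtime + 6·y_design = 102 and 4·y_airtime + 6·y_design = 86.
This yields shadow prices y_airtime = 8, y_design = 9.
Reduced cost of TV spots: c₃ − yᵀa₃ = 39 − (8·1 + 9·4) = 39 − 44 = -5.

-5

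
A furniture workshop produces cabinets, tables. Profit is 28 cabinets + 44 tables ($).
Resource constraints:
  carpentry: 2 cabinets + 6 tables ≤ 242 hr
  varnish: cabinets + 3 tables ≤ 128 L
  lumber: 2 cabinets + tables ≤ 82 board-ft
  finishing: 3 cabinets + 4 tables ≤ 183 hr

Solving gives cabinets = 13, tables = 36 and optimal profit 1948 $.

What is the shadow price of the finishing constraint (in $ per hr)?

8

At the optimum: carpentry uses 242 of 242 (binding); varnish uses 121 of 128 (slack = 7); lumber uses 62 of 82 (slack = 20); finishing uses 183 of 183 (binding).
By complementary slackness, y = 0 for the non-binding constraints.
From A_Bᵀ y = c: 2·y_carpentry + 3·y_finishing = 28; 6·y_carpentry + 4·y_finishing = 44.
Solving: y_carpentry = 2, y_finishing = 8.
Shadow price of finishing = 8.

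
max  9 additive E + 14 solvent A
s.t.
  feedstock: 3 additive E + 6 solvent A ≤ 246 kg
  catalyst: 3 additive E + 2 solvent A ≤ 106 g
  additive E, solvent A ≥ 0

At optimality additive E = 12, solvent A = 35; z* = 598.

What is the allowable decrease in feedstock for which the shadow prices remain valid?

Binding constraints: feedstock, catalyst. The basis is B = [[3,6],[3,2]] with det -12.
Per unit decrease in feedstock, x* moves by d = (0.1667, -0.25).
The basis stays optimal until solvent A reaches 0; allowable decrease = 140 kg.

140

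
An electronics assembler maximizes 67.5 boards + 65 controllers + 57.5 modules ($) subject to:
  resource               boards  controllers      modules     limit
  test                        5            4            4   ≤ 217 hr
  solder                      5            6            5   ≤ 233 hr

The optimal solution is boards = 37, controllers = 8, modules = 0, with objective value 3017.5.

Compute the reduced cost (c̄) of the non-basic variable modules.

-2

At the optimum: test uses 217 of 217 (binding); solder uses 233 of 233 (binding).
Dual feasibility on the basic columns requires 5·y_test + 5·y_solder = 67.5, 4·y_test + 6·y_solder = 65.
Solving: y_test = 8, y_solder = 5.5.
Reduced cost of modules: c₃ − yᵀa₃ = 57.5 − (8·4 + 5.5·5) = 57.5 − 59.5 = -2.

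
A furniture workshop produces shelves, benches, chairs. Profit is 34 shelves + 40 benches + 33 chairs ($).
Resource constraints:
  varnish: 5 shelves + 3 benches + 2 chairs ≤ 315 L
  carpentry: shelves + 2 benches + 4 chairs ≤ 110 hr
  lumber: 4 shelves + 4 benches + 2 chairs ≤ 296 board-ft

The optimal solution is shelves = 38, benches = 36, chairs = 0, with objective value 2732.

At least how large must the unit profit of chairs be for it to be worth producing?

At the optimum: varnish uses 298 of 315 (slack = 17); carpentry uses 110 of 110 (binding); lumber uses 296 of 296 (binding).
Since varnish is not tight, its dual is 0.
The binding rows give the dual system: 1·y_carpentry + 4·y_lumber = 34 and 2·y_carpentry + 4·y_lumber = 40.
Solving: y_carpentry = 6, y_lumber = 7.
chairs enters the basis when its profit ≥ yᵀa₃ = 6·4 + 7·2 = 38.

38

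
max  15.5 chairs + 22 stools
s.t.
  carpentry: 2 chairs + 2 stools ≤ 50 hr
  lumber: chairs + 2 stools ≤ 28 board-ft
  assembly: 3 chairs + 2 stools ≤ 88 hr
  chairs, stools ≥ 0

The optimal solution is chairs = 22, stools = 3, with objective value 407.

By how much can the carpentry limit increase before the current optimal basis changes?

6

Binding constraints: carpentry, lumber. The basis is B = [[2,2],[1,2]] with det 2.
Per unit increase in carpentry, x* moves by d = (1, -0.5).
The basis stays optimal until stools reaches 0; allowable increase = 6 hr.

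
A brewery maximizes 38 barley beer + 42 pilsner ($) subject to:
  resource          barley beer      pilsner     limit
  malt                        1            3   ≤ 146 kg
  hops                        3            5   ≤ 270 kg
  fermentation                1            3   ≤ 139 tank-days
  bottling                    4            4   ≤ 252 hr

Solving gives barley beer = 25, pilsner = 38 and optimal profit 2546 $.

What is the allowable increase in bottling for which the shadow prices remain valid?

10

Binding constraints: fermentation, bottling. The basis is B = [[1,3],[4,4]] with det -8.
Per unit increase in bottling, x* moves by d = (0.375, -0.125).
The basis stays optimal until hops becomes binding; allowable increase = 10 hr.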